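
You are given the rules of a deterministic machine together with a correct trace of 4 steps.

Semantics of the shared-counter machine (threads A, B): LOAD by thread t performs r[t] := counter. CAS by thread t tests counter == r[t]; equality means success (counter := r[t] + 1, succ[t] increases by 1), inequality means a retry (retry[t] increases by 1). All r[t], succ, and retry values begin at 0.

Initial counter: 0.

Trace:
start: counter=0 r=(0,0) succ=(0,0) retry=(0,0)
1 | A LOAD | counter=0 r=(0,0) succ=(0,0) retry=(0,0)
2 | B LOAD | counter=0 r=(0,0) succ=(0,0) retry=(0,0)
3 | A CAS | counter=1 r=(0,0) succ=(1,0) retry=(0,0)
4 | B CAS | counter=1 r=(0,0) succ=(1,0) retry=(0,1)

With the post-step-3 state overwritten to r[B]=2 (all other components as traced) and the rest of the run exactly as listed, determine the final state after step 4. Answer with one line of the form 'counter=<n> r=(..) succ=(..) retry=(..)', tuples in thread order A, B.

state after step 3 := counter=1 r=(0,2) succ=(1,0) retry=(0,0)
4 | B CAS | counter=1 r=(0,2) succ=(1,0) retry=(0,1)

counter=1 r=(0,2) succ=(1,0) retry=(0,1)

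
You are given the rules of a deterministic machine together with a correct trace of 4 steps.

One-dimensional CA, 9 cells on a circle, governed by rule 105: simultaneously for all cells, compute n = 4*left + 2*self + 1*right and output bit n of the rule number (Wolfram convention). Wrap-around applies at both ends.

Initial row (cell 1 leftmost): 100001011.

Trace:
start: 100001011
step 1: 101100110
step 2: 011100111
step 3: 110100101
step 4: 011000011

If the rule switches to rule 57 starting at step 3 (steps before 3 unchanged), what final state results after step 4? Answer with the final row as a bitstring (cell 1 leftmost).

(re-executing steps 3..4 under rule 57; state before step 3: 011100111)
step 3: 110010100
step 4: 101001010

101001010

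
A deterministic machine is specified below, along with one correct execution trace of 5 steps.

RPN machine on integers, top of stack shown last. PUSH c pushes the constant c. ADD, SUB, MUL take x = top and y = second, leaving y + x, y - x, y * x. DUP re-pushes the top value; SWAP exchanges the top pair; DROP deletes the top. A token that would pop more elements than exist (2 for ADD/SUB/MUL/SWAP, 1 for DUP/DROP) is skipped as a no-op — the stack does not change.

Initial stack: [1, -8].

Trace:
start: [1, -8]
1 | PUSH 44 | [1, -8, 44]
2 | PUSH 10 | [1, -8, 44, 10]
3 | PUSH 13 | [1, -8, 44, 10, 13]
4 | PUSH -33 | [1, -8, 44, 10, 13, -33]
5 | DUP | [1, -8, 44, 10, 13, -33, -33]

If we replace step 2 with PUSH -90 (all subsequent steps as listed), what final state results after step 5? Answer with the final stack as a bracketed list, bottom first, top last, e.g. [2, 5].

[1, -8, 44, -90, 13, -33, -33]

(re-executing from step 2 with the substitution; state before step 2: [1, -8, 44])
2 | PUSH -90 | [1, -8, 44, -90]
3 | PUSH 13 | [1, -8, 44, -90, 13]
4 | PUSH -33 | [1, -8, 44, -90, 13, -33]
5 | DUP | [1, -8, 44, -90, 13, -33, -33]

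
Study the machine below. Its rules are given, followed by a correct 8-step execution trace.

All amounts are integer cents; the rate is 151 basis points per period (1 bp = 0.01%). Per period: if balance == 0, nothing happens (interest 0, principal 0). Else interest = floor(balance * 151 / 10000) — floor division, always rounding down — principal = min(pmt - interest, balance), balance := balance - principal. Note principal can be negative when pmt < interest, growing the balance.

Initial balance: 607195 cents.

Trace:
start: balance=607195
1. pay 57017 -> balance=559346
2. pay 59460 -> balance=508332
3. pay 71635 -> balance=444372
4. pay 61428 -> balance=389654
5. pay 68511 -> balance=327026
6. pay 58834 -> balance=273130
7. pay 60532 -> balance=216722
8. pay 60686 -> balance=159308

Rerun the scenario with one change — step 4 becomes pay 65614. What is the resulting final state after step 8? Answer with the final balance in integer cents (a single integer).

154863

(re-executing from step 4 with the substitution; state before step 4: balance=444372)
4. pay 65614 -> balance=385468
5. pay 68511 -> balance=322777
6. pay 58834 -> balance=268816
7. pay 60532 -> balance=212343
8. pay 60686 -> balance=154863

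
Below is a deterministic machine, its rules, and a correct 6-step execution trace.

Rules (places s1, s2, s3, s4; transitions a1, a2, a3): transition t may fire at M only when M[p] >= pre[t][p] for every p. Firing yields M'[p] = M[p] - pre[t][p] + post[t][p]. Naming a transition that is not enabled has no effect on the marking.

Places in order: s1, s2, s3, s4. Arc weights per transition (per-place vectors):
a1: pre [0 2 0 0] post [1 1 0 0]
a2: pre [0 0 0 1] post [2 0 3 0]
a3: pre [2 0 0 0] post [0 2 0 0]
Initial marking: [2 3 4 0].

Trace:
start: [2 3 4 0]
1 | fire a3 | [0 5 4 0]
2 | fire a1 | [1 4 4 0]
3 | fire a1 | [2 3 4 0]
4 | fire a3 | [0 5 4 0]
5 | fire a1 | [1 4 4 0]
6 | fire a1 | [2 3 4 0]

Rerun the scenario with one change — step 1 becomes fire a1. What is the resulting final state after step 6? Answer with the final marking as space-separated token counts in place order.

4 1 4 0

(re-executing from step 1 with the substitution; state before step 1: [2 3 4 0])
1 | fire a1 | [3 2 4 0]
2 | fire a1 | [4 1 4 0]
3 | fire a1 | [4 1 4 0]
4 | fire a3 | [2 3 4 0]
5 | fire a1 | [3 2 4 0]
6 | fire a1 | [4 1 4 0]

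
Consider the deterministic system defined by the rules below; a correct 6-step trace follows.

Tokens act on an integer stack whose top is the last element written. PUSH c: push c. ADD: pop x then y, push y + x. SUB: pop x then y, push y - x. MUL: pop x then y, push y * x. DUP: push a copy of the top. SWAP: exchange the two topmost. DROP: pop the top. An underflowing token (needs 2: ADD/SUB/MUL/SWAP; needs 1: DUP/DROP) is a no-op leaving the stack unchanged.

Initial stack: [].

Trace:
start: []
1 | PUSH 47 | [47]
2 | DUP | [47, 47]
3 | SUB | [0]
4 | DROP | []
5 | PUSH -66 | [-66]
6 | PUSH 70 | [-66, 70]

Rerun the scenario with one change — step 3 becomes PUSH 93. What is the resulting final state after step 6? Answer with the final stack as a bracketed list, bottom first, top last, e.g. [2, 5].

(re-executing from step 3 with the substitution; state before step 3: [47, 47])
3 | PUSH 93 | [47, 47, 93]
4 | DROP | [47, 47]
5 | PUSH -66 | [47, 47, -66]
6 | PUSH 70 | [47, 47, -66, 70]

[47, 47, -66, 70]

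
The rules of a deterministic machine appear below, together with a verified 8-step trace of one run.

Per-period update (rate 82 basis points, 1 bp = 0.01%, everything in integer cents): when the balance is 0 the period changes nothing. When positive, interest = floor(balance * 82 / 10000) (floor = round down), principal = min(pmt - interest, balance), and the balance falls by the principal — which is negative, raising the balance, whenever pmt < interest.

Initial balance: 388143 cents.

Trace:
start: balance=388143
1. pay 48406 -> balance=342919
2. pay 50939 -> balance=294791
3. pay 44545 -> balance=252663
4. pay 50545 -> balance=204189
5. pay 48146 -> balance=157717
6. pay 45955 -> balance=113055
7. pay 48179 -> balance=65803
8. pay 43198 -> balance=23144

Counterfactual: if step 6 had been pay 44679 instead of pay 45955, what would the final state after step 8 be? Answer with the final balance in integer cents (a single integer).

(re-executing from step 6 with the substitution; state before step 6: balance=157717)
6. pay 44679 -> balance=114331
7. pay 48179 -> balance=67089
8. pay 43198 -> balance=24441

24441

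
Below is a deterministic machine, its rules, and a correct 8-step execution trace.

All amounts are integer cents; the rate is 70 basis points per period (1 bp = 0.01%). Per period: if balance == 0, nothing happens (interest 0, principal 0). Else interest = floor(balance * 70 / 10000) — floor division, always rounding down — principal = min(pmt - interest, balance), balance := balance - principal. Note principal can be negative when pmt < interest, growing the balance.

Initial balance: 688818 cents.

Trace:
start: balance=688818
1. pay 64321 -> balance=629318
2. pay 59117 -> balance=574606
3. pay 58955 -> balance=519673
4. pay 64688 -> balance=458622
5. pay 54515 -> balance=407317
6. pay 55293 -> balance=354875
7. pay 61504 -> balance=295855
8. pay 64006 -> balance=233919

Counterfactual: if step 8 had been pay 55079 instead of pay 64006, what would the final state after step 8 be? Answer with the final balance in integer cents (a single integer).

(re-executing from step 8 with the substitution; state before step 8: balance=295855)
8. pay 55079 -> balance=242846

242846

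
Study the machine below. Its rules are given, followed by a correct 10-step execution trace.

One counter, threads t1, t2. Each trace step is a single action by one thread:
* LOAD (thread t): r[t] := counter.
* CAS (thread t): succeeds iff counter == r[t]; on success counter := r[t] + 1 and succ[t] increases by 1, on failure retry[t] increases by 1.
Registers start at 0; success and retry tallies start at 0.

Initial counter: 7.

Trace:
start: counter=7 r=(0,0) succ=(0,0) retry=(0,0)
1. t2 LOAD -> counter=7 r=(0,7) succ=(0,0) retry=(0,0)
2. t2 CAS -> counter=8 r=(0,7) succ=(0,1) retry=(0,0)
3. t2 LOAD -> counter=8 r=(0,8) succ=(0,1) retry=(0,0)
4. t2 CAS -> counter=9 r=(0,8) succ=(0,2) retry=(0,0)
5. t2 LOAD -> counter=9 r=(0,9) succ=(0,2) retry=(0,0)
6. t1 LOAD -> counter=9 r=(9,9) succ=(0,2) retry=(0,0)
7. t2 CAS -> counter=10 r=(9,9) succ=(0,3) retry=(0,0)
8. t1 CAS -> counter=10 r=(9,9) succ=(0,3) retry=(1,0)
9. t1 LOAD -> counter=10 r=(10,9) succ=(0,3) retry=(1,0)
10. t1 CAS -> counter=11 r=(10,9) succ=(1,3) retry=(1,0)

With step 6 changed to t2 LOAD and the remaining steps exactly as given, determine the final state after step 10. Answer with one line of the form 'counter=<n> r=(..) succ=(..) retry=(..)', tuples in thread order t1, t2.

counter=11 r=(10,9) succ=(1,3) retry=(1,0)

(re-executing from step 6 with the substitution; state before step 6: counter=9 r=(0,9) succ=(0,2) retry=(0,0))
6. t2 LOAD -> counter=9 r=(0,9) succ=(0,2) retry=(0,0)
7. t2 CAS -> counter=10 r=(0,9) succ=(0,3) retry=(0,0)
8. t1 CAS -> counter=10 r=(0,9) succ=(0,3) retry=(1,0)
9. t1 LOAD -> counter=10 r=(10,9) succ=(0,3) retry=(1,0)
10. t1 CAS -> counter=11 r=(10,9) succ=(1,3) retry=(1,0)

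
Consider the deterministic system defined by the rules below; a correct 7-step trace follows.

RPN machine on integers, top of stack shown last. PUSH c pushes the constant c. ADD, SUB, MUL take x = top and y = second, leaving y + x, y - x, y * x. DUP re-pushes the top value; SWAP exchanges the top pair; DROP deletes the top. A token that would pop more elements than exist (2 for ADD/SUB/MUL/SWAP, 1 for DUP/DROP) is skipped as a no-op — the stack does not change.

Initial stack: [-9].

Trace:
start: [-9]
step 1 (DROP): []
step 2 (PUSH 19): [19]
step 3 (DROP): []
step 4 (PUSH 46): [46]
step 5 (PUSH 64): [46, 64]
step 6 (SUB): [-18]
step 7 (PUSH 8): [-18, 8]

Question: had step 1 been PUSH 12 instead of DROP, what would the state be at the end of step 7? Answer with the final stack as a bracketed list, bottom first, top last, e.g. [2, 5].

(re-executing from step 1 with the substitution; state before step 1: [-9])
step 1 (PUSH 12): [-9, 12]
step 2 (PUSH 19): [-9, 12, 19]
step 3 (DROP): [-9, 12]
step 4 (PUSH 46): [-9, 12, 46]
step 5 (PUSH 64): [-9, 12, 46, 64]
step 6 (SUB): [-9, 12, -18]
step 7 (PUSH 8): [-9, 12, -18, 8]

[-9, 12, -18, 8]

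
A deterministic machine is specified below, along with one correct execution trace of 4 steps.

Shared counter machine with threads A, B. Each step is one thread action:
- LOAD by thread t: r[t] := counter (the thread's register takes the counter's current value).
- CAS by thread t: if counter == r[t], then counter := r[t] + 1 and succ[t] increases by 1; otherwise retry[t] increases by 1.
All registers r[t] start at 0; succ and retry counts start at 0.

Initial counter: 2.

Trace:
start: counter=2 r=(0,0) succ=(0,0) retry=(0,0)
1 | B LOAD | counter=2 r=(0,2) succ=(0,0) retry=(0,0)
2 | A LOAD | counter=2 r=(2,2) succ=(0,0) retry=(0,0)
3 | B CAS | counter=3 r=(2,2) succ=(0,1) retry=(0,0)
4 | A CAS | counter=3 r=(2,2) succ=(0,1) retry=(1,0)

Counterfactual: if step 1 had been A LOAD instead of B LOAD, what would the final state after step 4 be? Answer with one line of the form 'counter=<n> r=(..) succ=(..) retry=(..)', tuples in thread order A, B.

(re-executing from step 1 with the substitution; state before step 1: counter=2 r=(0,0) succ=(0,0) retry=(0,0))
1 | A LOAD | counter=2 r=(2,0) succ=(0,0) retry=(0,0)
2 | A LOAD | counter=2 r=(2,0) succ=(0,0) retry=(0,0)
3 | B CAS | counter=2 r=(2,0) succ=(0,0) retry=(0,1)
4 | A CAS | counter=3 r=(2,0) succ=(1,0) retry=(0,1)

counter=3 r=(2,0) succ=(1,0) retry=(0,1)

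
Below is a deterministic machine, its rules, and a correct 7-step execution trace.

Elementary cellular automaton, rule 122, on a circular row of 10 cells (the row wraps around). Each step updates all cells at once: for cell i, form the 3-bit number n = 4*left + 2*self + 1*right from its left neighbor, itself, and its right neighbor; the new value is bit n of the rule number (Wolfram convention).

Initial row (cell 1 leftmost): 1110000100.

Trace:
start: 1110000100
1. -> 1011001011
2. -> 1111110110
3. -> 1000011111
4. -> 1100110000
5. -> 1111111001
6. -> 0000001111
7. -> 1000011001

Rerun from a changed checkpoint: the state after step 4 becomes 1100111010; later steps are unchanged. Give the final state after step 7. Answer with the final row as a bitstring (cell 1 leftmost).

1001100001

state after step 4 := 1100111010
5. -> 1111101101
6. -> 0000111111
7. -> 1001100001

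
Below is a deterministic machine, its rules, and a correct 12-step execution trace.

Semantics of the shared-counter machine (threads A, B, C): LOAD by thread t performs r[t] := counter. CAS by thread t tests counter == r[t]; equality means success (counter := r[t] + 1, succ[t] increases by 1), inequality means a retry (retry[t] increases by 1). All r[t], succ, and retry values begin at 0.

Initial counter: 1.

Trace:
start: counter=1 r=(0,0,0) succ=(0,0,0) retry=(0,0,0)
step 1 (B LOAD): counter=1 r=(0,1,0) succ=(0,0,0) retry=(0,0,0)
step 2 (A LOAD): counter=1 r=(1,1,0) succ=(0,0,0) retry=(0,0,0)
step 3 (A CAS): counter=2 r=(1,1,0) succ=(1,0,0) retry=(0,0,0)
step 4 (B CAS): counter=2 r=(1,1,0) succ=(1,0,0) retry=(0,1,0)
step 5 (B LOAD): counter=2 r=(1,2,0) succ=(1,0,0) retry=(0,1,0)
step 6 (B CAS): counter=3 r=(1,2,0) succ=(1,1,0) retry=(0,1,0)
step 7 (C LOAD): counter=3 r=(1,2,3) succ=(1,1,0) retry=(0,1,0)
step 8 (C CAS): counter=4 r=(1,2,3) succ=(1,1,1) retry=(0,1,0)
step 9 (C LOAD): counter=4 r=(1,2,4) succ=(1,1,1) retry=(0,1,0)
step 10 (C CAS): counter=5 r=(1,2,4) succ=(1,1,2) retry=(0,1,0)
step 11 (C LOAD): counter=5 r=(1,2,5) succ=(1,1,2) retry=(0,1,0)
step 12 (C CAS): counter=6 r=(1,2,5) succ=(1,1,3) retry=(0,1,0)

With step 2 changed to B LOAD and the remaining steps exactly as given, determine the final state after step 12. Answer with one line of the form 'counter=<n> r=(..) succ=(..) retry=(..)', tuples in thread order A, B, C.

(re-executing from step 2 with the substitution; state before step 2: counter=1 r=(0,1,0) succ=(0,0,0) retry=(0,0,0))
step 2 (B LOAD): counter=1 r=(0,1,0) succ=(0,0,0) retry=(0,0,0)
step 3 (A CAS): counter=1 r=(0,1,0) succ=(0,0,0) retry=(1,0,0)
step 4 (B CAS): counter=2 r=(0,1,0) succ=(0,1,0) retry=(1,0,0)
step 5 (B LOAD): counter=2 r=(0,2,0) succ=(0,1,0) retry=(1,0,0)
step 6 (B CAS): counter=3 r=(0,2,0) succ=(0,2,0) retry=(1,0,0)
step 7 (C LOAD): counter=3 r=(0,2,3) succ=(0,2,0) retry=(1,0,0)
step 8 (C CAS): counter=4 r=(0,2,3) succ=(0,2,1) retry=(1,0,0)
step 9 (C LOAD): counter=4 r=(0,2,4) succ=(0,2,1) retry=(1,0,0)
step 10 (C CAS): counter=5 r=(0,2,4) succ=(0,2,2) retry=(1,0,0)
step 11 (C LOAD): counter=5 r=(0,2,5) succ=(0,2,2) retry=(1,0,0)
step 12 (C CAS): counter=6 r=(0,2,5) succ=(0,2,3) retry=(1,0,0)

counter=6 r=(0,2,5) succ=(0,2,3) retry=(1,0,0)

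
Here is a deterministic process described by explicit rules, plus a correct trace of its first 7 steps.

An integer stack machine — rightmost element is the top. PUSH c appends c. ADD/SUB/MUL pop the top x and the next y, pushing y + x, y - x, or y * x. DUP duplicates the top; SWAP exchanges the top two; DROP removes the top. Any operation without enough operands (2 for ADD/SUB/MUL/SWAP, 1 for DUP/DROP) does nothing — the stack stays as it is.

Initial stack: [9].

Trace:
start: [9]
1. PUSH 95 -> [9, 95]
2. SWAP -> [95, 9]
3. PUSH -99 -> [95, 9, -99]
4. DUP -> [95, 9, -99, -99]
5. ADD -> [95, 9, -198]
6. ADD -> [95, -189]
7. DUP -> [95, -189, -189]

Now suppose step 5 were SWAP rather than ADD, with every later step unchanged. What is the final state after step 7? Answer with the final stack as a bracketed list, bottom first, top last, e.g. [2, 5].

[95, 9, -198, -198]

(re-executing from step 5 with the substitution; state before step 5: [95, 9, -99, -99])
5. SWAP -> [95, 9, -99, -99]
6. ADD -> [95, 9, -198]
7. DUP -> [95, 9, -198, -198]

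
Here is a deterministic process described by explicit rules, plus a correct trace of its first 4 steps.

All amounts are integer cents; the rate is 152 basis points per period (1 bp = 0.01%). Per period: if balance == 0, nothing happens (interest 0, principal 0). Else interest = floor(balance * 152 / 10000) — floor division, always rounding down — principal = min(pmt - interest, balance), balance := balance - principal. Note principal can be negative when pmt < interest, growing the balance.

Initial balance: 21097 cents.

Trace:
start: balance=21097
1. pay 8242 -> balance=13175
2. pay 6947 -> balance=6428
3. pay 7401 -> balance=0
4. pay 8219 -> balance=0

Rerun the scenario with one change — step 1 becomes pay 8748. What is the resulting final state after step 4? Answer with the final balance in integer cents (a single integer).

0

(re-executing from step 1 with the substitution; state before step 1: balance=21097)
1. pay 8748 -> balance=12669
2. pay 6947 -> balance=5914
3. pay 7401 -> balance=0
4. pay 8219 -> balance=0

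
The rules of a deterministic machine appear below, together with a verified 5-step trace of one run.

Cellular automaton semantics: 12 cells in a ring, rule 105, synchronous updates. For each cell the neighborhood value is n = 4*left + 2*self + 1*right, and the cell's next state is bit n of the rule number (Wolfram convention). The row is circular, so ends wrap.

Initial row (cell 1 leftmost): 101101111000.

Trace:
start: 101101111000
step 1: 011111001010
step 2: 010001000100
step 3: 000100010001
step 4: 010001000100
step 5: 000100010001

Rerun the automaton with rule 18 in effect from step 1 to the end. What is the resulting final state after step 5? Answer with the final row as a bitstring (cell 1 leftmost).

(re-executing steps 1..5 under rule 18; state before step 1: 101101111000)
step 1: 000000000101
step 2: 100000001000
step 3: 010000010101
step 4: 001000100000
step 5: 010101010000

010101010000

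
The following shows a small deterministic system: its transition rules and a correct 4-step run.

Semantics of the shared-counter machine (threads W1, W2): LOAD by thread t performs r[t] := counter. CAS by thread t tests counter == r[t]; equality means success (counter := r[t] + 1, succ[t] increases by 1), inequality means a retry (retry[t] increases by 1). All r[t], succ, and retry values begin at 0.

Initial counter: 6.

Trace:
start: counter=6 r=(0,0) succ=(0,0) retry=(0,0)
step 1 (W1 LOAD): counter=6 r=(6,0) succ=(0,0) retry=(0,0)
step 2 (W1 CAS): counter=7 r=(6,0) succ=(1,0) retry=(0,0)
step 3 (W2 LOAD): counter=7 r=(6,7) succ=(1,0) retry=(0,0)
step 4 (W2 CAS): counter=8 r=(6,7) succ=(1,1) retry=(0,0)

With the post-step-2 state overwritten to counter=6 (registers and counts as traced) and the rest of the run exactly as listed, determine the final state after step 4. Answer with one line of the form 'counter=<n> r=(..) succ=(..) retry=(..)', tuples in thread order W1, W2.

counter=7 r=(6,6) succ=(1,1) retry=(0,0)

state after step 2 := counter=6 r=(6,0) succ=(1,0) retry=(0,0)
step 3 (W2 LOAD): counter=6 r=(6,6) succ=(1,0) retry=(0,0)
step 4 (W2 CAS): counter=7 r=(6,6) succ=(1,1) retry=(0,0)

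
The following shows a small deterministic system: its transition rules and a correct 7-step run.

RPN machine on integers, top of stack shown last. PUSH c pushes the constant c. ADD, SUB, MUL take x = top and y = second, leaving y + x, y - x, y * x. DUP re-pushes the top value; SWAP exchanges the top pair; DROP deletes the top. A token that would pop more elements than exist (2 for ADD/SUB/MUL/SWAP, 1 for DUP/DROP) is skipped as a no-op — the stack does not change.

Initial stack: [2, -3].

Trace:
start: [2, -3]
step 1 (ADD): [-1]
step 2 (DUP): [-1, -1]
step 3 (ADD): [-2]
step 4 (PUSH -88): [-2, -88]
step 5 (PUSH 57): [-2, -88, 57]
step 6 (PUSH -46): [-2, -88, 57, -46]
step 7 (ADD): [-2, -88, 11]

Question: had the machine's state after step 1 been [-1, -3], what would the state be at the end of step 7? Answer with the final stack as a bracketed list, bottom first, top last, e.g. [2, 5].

state after step 1 := [-1, -3]
step 2 (DUP): [-1, -3, -3]
step 3 (ADD): [-1, -6]
step 4 (PUSH -88): [-1, -6, -88]
step 5 (PUSH 57): [-1, -6, -88, 57]
step 6 (PUSH -46): [-1, -6, -88, 57, -46]
step 7 (ADD): [-1, -6, -88, 11]

[-1, -6, -88, 11]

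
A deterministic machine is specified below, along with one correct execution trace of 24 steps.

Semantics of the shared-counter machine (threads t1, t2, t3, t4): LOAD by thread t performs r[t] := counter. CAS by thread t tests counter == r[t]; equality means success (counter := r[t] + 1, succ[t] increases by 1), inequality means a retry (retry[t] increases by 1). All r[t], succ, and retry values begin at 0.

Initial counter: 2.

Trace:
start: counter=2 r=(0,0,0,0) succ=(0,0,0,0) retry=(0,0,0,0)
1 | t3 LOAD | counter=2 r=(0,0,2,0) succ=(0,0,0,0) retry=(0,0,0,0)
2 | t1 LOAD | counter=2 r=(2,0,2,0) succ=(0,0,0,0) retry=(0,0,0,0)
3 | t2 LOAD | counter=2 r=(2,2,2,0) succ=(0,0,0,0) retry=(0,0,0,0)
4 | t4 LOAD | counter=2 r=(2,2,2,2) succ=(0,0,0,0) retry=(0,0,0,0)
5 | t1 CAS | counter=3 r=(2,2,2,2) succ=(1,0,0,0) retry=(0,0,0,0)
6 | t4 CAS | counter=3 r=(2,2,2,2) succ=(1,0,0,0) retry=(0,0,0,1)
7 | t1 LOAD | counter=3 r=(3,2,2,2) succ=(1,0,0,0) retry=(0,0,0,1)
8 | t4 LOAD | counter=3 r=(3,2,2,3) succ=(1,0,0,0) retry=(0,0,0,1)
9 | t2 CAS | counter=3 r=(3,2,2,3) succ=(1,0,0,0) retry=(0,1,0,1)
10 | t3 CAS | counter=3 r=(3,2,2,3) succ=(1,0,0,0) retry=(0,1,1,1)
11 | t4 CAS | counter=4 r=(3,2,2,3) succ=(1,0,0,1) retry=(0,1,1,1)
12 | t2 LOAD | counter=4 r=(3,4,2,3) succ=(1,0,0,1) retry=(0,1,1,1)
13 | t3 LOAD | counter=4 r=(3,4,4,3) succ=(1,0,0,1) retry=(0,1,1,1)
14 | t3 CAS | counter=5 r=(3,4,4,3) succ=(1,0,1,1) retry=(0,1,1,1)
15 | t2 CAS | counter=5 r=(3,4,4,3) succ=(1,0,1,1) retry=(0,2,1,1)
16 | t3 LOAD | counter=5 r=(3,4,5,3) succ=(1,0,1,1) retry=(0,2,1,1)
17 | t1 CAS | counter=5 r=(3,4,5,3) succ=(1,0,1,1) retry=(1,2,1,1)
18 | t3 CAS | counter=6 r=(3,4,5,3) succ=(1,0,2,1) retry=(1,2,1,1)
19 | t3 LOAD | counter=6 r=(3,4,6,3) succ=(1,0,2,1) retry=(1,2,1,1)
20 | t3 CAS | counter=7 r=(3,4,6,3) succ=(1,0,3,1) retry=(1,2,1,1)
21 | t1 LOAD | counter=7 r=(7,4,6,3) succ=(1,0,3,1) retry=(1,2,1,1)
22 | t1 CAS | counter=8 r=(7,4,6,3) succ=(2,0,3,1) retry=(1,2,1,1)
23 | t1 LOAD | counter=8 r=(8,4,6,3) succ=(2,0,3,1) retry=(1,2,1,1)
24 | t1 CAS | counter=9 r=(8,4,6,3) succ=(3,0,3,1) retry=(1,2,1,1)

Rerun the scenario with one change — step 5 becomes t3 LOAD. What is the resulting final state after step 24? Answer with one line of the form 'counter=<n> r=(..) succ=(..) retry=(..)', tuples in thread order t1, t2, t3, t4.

counter=9 r=(8,4,6,3) succ=(2,0,3,2) retry=(1,2,1,0)

(re-executing from step 5 with the substitution; state before step 5: counter=2 r=(2,2,2,2) succ=(0,0,0,0) retry=(0,0,0,0))
5 | t3 LOAD | counter=2 r=(2,2,2,2) succ=(0,0,0,0) retry=(0,0,0,0)
6 | t4 CAS | counter=3 r=(2,2,2,2) succ=(0,0,0,1) retry=(0,0,0,0)
7 | t1 LOAD | counter=3 r=(3,2,2,2) succ=(0,0,0,1) retry=(0,0,0,0)
8 | t4 LOAD | counter=3 r=(3,2,2,3) succ=(0,0,0,1) retry=(0,0,0,0)
9 | t2 CAS | counter=3 r=(3,2,2,3) succ=(0,0,0,1) retry=(0,1,0,0)
10 | t3 CAS | counter=3 r=(3,2,2,3) succ=(0,0,0,1) retry=(0,1,1,0)
11 | t4 CAS | counter=4 r=(3,2,2,3) succ=(0,0,0,2) retry=(0,1,1,0)
12 | t2 LOAD | counter=4 r=(3,4,2,3) succ=(0,0,0,2) retry=(0,1,1,0)
13 | t3 LOAD | counter=4 r=(3,4,4,3) succ=(0,0,0,2) retry=(0,1,1,0)
14 | t3 CAS | counter=5 r=(3,4,4,3) succ=(0,0,1,2) retry=(0,1,1,0)
15 | t2 CAS | counter=5 r=(3,4,4,3) succ=(0,0,1,2) retry=(0,2,1,0)
16 | t3 LOAD | counter=5 r=(3,4,5,3) succ=(0,0,1,2) retry=(0,2,1,0)
17 | t1 CAS | counter=5 r=(3,4,5,3) succ=(0,0,1,2) retry=(1,2,1,0)
18 | t3 CAS | counter=6 r=(3,4,5,3) succ=(0,0,2,2) retry=(1,2,1,0)
19 | t3 LOAD | counter=6 r=(3,4,6,3) succ=(0,0,2,2) retry=(1,2,1,0)
20 | t3 CAS | counter=7 r=(3,4,6,3) succ=(0,0,3,2) retry=(1,2,1,0)
21 | t1 LOAD | counter=7 r=(7,4,6,3) succ=(0,0,3,2) retry=(1,2,1,0)
22 | t1 CAS | counter=8 r=(7,4,6,3) succ=(1,0,3,2) retry=(1,2,1,0)
23 | t1 LOAD | counter=8 r=(8,4,6,3) succ=(1,0,3,2) retry=(1,2,1,0)
24 | t1 CAS | counter=9 r=(8,4,6,3) succ=(2,0,3,2) retry=(1,2,1,0)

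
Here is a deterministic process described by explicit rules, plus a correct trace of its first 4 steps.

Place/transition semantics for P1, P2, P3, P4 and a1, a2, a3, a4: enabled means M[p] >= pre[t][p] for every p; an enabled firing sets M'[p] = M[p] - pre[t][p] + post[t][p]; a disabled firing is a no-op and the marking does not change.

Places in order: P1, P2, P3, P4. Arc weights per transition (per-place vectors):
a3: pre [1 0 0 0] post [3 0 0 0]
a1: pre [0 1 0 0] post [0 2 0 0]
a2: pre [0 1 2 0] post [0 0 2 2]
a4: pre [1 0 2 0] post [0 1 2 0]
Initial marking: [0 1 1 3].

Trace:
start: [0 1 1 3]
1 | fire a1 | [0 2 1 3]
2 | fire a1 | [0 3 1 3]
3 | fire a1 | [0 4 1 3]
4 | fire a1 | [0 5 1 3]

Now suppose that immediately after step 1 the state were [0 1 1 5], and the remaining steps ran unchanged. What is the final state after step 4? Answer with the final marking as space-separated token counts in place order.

0 4 1 5

state after step 1 := [0 1 1 5]
2 | fire a1 | [0 2 1 5]
3 | fire a1 | [0 3 1 5]
4 | fire a1 | [0 4 1 5]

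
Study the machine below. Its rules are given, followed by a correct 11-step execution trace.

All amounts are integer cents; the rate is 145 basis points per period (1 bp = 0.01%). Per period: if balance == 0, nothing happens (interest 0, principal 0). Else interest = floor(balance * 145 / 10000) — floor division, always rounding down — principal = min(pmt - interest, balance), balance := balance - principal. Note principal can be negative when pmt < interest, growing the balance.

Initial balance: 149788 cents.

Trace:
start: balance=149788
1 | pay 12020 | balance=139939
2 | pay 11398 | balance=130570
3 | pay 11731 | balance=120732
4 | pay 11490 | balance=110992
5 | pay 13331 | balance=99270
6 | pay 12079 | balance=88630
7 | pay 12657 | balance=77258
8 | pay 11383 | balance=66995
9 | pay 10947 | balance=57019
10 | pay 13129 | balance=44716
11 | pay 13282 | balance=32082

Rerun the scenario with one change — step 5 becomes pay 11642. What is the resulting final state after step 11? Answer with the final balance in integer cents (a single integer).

(re-executing from step 5 with the substitution; state before step 5: balance=110992)
5 | pay 11642 | balance=100959
6 | pay 12079 | balance=90343
7 | pay 12657 | balance=78995
8 | pay 11383 | balance=68757
9 | pay 10947 | balance=58806
10 | pay 13129 | balance=46529
11 | pay 13282 | balance=33921

33921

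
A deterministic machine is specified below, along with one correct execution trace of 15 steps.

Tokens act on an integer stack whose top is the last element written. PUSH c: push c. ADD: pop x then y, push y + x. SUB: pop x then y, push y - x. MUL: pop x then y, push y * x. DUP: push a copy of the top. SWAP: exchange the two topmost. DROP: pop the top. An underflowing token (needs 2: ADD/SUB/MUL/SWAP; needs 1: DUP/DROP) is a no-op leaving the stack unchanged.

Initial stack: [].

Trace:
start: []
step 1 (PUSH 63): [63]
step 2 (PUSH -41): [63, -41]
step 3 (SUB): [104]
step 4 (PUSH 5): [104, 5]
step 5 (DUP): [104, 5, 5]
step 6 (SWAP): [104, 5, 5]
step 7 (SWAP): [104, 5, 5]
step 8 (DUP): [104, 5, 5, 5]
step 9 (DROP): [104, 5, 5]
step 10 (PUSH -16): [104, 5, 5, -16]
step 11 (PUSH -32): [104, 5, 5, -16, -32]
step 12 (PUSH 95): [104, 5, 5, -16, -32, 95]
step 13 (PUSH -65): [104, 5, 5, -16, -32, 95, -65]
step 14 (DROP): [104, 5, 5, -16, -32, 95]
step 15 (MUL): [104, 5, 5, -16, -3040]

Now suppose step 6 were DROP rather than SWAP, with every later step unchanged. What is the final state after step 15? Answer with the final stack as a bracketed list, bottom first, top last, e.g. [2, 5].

(re-executing from step 6 with the substitution; state before step 6: [104, 5, 5])
step 6 (DROP): [104, 5]
step 7 (SWAP): [5, 104]
step 8 (DUP): [5, 104, 104]
step 9 (DROP): [5, 104]
step 10 (PUSH -16): [5, 104, -16]
step 11 (PUSH -32): [5, 104, -16, -32]
step 12 (PUSH 95): [5, 104, -16, -32, 95]
step 13 (PUSH -65): [5, 104, -16, -32, 95, -65]
step 14 (DROP): [5, 104, -16, -32, 95]
step 15 (MUL): [5, 104, -16, -3040]

[5, 104, -16, -3040]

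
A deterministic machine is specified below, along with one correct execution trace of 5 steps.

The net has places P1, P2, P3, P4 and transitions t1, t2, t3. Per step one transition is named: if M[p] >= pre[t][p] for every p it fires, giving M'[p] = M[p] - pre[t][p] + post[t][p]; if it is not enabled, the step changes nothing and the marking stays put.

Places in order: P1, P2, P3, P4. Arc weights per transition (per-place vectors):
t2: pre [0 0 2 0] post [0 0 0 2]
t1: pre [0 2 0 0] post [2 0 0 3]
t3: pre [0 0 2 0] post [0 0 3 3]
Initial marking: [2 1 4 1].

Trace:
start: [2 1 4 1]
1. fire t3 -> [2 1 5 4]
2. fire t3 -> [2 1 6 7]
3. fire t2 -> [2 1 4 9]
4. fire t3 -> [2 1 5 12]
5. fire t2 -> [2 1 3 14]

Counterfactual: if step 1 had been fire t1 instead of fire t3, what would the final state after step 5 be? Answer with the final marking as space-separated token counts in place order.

2 1 2 11

(re-executing from step 1 with the substitution; state before step 1: [2 1 4 1])
1. fire t1 -> [2 1 4 1]
2. fire t3 -> [2 1 5 4]
3. fire t2 -> [2 1 3 6]
4. fire t3 -> [2 1 4 9]
5. fire t2 -> [2 1 2 11]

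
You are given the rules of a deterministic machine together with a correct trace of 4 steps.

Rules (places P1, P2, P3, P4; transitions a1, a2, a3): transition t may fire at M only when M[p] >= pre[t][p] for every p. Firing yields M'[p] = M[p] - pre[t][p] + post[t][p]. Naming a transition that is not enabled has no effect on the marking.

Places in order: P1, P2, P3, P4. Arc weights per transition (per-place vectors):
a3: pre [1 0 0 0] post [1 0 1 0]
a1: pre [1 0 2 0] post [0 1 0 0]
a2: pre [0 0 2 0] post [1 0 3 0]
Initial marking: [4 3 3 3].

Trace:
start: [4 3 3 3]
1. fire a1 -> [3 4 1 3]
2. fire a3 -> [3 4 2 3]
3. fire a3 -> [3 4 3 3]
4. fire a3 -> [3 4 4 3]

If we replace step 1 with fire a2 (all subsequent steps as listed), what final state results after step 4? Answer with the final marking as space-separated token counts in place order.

5 3 7 3

(re-executing from step 1 with the substitution; state before step 1: [4 3 3 3])
1. fire a2 -> [5 3 4 3]
2. fire a3 -> [5 3 5 3]
3. fire a3 -> [5 3 6 3]
4. fire a3 -> [5 3 7 3]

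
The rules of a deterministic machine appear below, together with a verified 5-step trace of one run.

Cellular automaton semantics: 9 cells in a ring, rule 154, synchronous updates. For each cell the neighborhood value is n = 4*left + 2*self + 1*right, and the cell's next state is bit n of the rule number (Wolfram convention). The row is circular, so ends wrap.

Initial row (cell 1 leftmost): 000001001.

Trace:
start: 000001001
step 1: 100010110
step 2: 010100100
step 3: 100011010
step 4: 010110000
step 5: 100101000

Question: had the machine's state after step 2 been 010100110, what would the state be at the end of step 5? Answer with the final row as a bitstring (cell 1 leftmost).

000110110

state after step 2 := 010100110
step 3: 100011101
step 4: 010111001
step 5: 000110110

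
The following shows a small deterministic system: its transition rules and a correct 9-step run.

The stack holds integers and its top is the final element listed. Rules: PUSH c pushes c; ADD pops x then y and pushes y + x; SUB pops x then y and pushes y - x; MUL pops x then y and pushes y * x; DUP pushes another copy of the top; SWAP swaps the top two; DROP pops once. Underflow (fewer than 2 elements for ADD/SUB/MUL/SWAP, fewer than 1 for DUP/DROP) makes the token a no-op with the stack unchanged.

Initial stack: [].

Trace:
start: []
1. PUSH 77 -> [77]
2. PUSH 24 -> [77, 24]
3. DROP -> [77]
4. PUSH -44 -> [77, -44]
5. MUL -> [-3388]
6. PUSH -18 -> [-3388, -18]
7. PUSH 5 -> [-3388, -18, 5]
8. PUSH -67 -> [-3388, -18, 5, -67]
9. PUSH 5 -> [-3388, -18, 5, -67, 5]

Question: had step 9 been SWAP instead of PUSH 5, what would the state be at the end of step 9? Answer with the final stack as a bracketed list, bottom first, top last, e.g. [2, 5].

[-3388, -18, -67, 5]

(re-executing from step 9 with the substitution; state before step 9: [-3388, -18, 5, -67])
9. SWAP -> [-3388, -18, -67, 5]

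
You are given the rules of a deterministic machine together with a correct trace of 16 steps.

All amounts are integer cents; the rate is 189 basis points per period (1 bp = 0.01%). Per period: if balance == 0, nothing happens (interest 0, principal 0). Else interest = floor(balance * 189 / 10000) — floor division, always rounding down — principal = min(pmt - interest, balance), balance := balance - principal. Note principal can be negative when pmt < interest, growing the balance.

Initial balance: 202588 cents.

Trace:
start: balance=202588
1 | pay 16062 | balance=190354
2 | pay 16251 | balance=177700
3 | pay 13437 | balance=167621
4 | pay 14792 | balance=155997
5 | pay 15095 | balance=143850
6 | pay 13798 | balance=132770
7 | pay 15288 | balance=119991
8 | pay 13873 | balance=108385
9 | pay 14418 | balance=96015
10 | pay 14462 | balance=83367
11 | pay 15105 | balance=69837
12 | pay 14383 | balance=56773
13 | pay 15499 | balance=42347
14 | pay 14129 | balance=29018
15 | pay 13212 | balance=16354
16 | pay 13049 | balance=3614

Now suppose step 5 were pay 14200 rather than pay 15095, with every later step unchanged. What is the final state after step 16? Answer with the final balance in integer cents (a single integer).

4714

(re-executing from step 5 with the substitution; state before step 5: balance=155997)
5 | pay 14200 | balance=144745
6 | pay 13798 | balance=133682
7 | pay 15288 | balance=120920
8 | pay 13873 | balance=109332
9 | pay 14418 | balance=96980
10 | pay 14462 | balance=84350
11 | pay 15105 | balance=70839
12 | pay 14383 | balance=57794
13 | pay 15499 | balance=43387
14 | pay 14129 | balance=30078
15 | pay 13212 | balance=17434
16 | pay 13049 | balance=4714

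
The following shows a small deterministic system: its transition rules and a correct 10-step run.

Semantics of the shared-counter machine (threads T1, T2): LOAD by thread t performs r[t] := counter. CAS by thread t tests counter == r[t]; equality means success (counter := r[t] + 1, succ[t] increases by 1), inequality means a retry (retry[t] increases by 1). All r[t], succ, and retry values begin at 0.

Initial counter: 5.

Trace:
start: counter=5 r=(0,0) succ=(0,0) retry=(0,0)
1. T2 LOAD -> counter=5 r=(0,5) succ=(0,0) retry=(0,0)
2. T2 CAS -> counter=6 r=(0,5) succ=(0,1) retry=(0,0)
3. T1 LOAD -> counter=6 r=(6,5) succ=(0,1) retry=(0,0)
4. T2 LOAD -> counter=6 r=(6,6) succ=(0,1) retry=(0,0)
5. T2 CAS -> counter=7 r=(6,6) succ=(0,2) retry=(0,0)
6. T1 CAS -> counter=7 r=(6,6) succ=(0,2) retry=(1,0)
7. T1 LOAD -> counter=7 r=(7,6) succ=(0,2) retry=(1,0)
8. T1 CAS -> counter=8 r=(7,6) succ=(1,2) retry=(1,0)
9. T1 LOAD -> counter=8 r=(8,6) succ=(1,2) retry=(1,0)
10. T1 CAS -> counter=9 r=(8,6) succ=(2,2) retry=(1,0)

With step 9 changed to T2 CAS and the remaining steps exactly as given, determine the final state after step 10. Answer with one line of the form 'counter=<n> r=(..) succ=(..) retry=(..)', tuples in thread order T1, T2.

(re-executing from step 9 with the substitution; state before step 9: counter=8 r=(7,6) succ=(1,2) retry=(1,0))
9. T2 CAS -> counter=8 r=(7,6) succ=(1,2) retry=(1,1)
10. T1 CAS -> counter=8 r=(7,6) succ=(1,2) retry=(2,1)

counter=8 r=(7,6) succ=(1,2) retry=(2,1)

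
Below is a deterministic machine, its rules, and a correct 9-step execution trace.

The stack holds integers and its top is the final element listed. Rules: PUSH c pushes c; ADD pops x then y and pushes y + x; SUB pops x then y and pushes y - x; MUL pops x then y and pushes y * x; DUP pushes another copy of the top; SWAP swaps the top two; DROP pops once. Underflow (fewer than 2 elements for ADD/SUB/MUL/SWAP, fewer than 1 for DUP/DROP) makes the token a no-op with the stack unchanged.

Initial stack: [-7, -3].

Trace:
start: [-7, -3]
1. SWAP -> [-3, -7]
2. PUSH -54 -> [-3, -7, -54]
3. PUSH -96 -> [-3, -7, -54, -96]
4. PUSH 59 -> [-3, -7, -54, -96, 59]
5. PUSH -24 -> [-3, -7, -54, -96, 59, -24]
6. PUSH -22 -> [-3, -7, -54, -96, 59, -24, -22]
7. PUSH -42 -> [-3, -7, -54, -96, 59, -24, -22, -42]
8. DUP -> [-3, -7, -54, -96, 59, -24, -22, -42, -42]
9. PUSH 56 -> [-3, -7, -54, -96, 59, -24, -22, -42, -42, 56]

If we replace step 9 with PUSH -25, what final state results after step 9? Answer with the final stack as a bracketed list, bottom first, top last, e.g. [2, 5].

(re-executing from step 9 with the substitution; state before step 9: [-3, -7, -54, -96, 59, -24, -22, -42, -42])
9. PUSH -25 -> [-3, -7, -54, -96, 59, -24, -22, -42, -42, -25]

[-3, -7, -54, -96, 59, -24, -22, -42, -42, -25]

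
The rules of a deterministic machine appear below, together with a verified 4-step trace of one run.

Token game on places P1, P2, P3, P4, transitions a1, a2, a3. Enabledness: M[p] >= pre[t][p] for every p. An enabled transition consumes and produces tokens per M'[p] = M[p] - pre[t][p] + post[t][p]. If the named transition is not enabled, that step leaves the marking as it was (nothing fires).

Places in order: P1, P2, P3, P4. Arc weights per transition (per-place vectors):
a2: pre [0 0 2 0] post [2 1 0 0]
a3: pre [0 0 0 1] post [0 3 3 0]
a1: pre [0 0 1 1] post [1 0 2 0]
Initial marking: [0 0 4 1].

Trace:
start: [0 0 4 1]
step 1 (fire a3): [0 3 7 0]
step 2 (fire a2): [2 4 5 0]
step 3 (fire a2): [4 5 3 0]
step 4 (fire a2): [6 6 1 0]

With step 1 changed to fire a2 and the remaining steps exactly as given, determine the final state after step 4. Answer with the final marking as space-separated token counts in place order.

4 2 0 1

(re-executing from step 1 with the substitution; state before step 1: [0 0 4 1])
step 1 (fire a2): [2 1 2 1]
step 2 (fire a2): [4 2 0 1]
step 3 (fire a2): [4 2 0 1]
step 4 (fire a2): [4 2 0 1]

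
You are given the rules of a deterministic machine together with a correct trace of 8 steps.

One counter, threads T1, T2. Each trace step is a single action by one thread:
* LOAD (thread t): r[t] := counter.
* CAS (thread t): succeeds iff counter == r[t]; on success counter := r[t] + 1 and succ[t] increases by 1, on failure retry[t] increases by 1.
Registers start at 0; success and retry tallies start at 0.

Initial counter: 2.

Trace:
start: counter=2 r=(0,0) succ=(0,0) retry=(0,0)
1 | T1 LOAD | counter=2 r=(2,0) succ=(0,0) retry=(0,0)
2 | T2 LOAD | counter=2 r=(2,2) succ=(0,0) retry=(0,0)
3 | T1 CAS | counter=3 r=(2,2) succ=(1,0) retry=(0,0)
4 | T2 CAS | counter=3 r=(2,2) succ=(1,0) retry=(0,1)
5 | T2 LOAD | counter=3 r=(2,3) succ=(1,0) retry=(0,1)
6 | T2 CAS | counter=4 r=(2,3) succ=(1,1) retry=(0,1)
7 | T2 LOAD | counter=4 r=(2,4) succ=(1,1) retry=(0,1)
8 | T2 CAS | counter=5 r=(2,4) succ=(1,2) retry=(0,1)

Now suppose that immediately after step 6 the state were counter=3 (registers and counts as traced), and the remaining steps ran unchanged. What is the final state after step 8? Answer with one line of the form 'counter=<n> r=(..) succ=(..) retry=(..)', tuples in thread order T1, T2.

state after step 6 := counter=3 r=(2,3) succ=(1,1) retry=(0,1)
7 | T2 LOAD | counter=3 r=(2,3) succ=(1,1) retry=(0,1)
8 | T2 CAS | counter=4 r=(2,3) succ=(1,2) retry=(0,1)

counter=4 r=(2,3) succ=(1,2) retry=(0,1)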